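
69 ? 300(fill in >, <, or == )<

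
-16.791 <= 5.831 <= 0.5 False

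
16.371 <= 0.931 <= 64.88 False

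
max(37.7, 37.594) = 37.7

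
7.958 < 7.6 False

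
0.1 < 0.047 False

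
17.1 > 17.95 False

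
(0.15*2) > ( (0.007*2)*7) True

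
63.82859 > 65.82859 False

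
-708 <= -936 False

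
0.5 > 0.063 True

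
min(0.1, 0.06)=0.06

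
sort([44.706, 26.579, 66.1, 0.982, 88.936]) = [0.982, 26.579, 44.706, 66.1, 88.936]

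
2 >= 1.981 True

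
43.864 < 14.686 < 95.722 False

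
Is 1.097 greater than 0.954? Yes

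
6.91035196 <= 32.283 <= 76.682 True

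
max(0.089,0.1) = 0.1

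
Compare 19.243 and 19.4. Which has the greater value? 19.4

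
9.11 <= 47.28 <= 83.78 True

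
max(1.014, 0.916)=1.014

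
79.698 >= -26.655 True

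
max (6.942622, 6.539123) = 6.942622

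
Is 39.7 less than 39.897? Yes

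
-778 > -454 False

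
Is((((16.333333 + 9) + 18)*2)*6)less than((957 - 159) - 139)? Yes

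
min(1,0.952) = 0.952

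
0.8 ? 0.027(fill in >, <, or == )>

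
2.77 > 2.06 True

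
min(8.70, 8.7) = 8.70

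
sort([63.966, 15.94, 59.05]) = [15.94, 59.05, 63.966]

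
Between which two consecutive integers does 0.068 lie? 0 and 1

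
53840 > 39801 True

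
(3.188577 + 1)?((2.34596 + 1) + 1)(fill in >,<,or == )<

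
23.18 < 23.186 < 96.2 True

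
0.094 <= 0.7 True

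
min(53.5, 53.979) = 53.5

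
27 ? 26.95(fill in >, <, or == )>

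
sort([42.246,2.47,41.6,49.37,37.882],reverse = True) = [49.37,42.246,41.6,37.882,2.47]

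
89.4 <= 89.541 True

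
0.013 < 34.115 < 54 True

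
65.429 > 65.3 True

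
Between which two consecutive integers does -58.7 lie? -59 and -58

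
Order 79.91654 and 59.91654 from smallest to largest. 59.91654, 79.91654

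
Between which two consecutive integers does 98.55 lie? 98 and 99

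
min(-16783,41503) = -16783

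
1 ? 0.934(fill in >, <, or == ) >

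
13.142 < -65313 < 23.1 False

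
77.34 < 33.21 False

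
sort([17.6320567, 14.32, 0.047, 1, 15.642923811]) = [0.047, 1, 14.32, 15.642923811, 17.6320567]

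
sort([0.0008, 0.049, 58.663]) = [0.0008, 0.049, 58.663]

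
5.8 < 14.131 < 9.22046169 False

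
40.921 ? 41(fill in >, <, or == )<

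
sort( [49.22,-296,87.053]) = [-296,49.22,87.053]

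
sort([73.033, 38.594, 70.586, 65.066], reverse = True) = [73.033, 70.586, 65.066, 38.594]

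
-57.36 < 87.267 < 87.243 False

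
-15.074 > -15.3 True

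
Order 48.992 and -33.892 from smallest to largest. -33.892, 48.992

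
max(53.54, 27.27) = 53.54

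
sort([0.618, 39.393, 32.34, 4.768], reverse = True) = [39.393, 32.34, 4.768, 0.618]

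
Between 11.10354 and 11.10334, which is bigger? 11.10354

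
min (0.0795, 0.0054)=0.0054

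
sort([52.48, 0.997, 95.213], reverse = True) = [95.213, 52.48, 0.997]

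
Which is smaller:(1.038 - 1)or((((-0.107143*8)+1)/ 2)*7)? (1.038 - 1)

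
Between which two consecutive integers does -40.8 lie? -41 and -40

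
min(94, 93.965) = 93.965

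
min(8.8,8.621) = 8.621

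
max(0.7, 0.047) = 0.7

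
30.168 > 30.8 False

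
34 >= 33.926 True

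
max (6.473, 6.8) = 6.8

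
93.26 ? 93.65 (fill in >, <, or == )<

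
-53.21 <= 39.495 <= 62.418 True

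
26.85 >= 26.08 True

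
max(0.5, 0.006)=0.5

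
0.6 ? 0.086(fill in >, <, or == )>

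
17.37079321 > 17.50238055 False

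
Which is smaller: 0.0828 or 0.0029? 0.0029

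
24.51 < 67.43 True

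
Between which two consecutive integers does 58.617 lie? 58 and 59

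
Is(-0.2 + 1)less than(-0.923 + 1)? No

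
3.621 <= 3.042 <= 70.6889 False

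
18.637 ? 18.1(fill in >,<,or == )>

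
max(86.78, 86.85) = 86.85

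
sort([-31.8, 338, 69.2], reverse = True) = [338, 69.2, -31.8]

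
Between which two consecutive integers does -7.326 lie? -8 and -7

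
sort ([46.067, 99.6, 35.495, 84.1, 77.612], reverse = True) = [99.6, 84.1, 77.612, 46.067, 35.495]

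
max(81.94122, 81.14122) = 81.94122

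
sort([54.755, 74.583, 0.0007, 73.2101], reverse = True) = [74.583, 73.2101, 54.755, 0.0007]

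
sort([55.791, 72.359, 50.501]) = [50.501, 55.791, 72.359]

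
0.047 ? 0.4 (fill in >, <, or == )<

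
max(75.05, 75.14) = 75.14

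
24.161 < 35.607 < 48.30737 True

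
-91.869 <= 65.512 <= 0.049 False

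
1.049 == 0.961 False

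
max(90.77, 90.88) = 90.88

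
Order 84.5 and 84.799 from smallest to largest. 84.5, 84.799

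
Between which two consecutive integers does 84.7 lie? 84 and 85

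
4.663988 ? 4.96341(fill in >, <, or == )<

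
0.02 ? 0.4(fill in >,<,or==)<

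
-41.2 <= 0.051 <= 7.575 True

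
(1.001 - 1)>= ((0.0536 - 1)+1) False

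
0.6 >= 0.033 True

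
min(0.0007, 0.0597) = 0.0007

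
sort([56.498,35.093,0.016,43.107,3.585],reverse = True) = [56.498,43.107,35.093,3.585,0.016]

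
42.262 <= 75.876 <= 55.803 False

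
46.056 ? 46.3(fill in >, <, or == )<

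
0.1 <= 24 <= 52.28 True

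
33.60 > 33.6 False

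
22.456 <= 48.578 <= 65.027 True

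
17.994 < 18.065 True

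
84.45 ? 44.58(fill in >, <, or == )>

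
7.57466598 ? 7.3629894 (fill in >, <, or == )>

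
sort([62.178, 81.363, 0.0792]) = [0.0792, 62.178, 81.363]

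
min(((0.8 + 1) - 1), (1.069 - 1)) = 0.069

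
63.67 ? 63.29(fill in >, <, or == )>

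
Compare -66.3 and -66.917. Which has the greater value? -66.3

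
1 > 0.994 True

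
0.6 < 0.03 False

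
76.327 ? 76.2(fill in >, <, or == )>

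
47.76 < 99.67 True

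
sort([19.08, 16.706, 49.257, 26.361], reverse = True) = [49.257, 26.361, 19.08, 16.706]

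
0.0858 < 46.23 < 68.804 True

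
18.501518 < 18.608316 True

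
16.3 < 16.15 False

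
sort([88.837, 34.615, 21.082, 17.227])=[17.227, 21.082, 34.615, 88.837]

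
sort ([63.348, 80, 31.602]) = [31.602, 63.348, 80]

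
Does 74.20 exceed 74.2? No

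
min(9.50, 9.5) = 9.50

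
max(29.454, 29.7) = 29.7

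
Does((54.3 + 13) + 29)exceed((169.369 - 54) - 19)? No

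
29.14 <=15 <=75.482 False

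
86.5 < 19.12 False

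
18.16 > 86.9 False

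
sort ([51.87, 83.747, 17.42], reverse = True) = [83.747, 51.87, 17.42]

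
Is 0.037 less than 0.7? Yes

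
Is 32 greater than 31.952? Yes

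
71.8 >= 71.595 True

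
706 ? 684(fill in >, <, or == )>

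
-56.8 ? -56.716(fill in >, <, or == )<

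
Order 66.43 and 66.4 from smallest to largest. 66.4, 66.43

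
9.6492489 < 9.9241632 True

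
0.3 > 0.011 True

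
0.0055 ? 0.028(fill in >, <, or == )<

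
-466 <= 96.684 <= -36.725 False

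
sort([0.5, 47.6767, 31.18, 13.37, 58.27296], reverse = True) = [58.27296, 47.6767, 31.18, 13.37, 0.5]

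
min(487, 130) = 130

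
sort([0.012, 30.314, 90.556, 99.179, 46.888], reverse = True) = [99.179, 90.556, 46.888, 30.314, 0.012]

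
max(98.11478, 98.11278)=98.11478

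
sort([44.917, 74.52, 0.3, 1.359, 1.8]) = [0.3, 1.359, 1.8, 44.917, 74.52]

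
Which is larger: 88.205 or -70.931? 88.205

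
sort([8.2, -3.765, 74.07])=[-3.765, 8.2, 74.07]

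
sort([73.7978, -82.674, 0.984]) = [-82.674, 0.984, 73.7978]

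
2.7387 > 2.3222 True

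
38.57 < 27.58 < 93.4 False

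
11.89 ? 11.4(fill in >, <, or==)>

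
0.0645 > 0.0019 True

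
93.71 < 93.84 True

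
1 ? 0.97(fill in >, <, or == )>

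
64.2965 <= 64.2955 False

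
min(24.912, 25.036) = 24.912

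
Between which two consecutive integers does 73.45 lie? 73 and 74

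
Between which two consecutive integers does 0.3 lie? 0 and 1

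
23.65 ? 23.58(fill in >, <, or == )>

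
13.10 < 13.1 False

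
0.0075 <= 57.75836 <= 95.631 True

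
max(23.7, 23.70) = 23.70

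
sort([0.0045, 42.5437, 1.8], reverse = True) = [42.5437, 1.8, 0.0045]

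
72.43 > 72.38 True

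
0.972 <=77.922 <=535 True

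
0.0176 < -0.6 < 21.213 False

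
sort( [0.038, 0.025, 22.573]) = [0.025, 0.038, 22.573]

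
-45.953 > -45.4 False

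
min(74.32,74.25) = 74.25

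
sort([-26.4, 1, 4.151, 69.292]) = [-26.4, 1, 4.151, 69.292]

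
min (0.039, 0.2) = 0.039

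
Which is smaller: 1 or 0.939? 0.939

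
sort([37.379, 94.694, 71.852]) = [37.379, 71.852, 94.694]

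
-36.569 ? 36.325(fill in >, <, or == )<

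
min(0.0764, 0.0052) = 0.0052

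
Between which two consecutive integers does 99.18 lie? 99 and 100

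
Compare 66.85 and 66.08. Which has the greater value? 66.85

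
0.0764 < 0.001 False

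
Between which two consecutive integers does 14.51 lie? 14 and 15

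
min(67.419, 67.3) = 67.3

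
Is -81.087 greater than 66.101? No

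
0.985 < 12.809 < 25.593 True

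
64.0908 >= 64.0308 True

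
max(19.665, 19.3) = 19.665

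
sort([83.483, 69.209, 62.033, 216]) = [62.033, 69.209, 83.483, 216]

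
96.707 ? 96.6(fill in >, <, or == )>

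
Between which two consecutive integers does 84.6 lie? 84 and 85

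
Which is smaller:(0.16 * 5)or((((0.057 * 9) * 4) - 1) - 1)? ((((0.057 * 9) * 4) - 1) - 1)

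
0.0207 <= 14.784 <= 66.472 True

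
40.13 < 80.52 True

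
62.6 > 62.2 True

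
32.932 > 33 False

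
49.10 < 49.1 False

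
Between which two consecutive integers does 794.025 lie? 794 and 795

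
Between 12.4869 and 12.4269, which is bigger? 12.4869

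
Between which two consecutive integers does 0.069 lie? 0 and 1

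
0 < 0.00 False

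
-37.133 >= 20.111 False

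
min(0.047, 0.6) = 0.047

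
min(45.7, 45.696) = 45.696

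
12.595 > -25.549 True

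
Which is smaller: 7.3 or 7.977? 7.3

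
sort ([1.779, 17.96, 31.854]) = [1.779, 17.96, 31.854]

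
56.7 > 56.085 True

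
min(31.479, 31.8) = 31.479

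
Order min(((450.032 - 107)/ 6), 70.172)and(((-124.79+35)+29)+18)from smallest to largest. (((-124.79+35)+29)+18), min(((450.032 - 107)/ 6), 70.172)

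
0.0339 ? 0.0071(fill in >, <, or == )>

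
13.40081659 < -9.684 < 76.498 False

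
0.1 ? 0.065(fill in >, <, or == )>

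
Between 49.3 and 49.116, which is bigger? 49.3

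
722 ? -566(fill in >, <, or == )>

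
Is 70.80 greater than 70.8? No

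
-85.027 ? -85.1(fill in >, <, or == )>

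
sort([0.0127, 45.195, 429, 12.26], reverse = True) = [429, 45.195, 12.26, 0.0127]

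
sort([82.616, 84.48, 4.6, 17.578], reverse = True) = [84.48, 82.616, 17.578, 4.6]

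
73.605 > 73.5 True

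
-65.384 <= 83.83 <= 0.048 False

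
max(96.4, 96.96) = 96.96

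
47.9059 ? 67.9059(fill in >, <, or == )<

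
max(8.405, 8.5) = 8.5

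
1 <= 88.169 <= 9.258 False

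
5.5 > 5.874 False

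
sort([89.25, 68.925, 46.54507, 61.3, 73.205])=[46.54507, 61.3, 68.925, 73.205, 89.25]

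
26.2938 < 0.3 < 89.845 False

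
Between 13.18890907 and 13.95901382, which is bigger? 13.95901382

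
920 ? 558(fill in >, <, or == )>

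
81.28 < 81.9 True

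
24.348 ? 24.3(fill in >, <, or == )>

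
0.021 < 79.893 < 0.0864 False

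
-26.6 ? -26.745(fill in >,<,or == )>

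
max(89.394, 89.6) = 89.6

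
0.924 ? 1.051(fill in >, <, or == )<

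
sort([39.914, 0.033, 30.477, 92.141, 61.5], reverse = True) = [92.141, 61.5, 39.914, 30.477, 0.033]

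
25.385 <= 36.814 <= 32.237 False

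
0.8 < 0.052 False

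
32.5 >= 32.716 False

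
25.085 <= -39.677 False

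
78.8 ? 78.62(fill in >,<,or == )>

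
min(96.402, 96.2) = 96.2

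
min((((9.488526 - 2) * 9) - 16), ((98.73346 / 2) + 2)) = 51.36673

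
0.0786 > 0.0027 True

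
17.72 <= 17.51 False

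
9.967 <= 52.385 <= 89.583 True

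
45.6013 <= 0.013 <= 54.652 False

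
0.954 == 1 False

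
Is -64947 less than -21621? Yes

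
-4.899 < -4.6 True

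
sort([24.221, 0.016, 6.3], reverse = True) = [24.221, 6.3, 0.016]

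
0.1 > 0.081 True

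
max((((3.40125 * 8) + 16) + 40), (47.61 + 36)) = 83.61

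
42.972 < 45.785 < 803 True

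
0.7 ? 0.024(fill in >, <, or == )>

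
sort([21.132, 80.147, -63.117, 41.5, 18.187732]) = [-63.117, 18.187732, 21.132, 41.5, 80.147]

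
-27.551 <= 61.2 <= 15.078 False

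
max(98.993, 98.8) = 98.993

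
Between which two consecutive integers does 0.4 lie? 0 and 1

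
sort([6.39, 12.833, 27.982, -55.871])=[-55.871, 6.39, 12.833, 27.982]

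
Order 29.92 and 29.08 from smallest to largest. 29.08, 29.92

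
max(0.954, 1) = 1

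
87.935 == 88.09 False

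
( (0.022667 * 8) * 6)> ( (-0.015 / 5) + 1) True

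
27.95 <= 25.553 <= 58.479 False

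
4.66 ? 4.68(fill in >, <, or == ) <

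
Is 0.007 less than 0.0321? Yes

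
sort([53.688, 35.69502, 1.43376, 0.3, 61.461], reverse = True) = [61.461, 53.688, 35.69502, 1.43376, 0.3]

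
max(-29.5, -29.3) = -29.3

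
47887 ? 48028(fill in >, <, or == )<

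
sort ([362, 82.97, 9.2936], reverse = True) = [362, 82.97, 9.2936]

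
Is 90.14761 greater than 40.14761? Yes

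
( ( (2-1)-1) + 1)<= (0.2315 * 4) False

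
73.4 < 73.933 True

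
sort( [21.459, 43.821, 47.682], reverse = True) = [47.682, 43.821, 21.459]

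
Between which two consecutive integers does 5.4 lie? 5 and 6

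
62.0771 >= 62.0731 True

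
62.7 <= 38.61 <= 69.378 False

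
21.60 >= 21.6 True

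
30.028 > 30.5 False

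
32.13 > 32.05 True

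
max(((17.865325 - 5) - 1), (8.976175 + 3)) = 11.976175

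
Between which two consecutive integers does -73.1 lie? -74 and -73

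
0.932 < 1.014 True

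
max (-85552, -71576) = -71576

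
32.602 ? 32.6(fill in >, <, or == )>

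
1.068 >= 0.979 True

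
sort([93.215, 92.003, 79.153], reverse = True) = [93.215, 92.003, 79.153]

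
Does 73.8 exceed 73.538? Yes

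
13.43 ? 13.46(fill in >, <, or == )<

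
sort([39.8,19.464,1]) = [1,19.464,39.8]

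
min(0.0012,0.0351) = 0.0012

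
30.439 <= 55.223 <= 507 True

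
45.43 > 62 False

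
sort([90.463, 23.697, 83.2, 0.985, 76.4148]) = [0.985, 23.697, 76.4148, 83.2, 90.463]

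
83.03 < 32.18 False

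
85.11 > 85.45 False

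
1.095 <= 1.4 True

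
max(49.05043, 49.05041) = 49.05043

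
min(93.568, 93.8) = 93.568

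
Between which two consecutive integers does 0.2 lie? 0 and 1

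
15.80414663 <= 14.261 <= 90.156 False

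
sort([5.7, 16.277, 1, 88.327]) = [1, 5.7, 16.277, 88.327]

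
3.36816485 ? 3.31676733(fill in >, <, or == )>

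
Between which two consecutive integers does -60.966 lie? -61 and -60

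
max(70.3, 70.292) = 70.3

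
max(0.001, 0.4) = 0.4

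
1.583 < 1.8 True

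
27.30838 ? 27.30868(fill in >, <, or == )<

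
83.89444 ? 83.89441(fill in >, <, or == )>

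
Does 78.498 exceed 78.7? No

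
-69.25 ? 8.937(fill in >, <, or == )<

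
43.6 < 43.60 False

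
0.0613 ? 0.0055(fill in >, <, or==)>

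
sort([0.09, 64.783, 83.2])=[0.09, 64.783, 83.2]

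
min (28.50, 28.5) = 28.50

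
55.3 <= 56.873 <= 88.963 True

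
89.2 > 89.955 False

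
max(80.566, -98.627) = 80.566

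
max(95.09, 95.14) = 95.14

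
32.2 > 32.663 False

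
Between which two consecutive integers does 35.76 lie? 35 and 36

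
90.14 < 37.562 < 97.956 False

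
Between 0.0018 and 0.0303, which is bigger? 0.0303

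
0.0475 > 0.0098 True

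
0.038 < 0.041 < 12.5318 True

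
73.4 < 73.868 True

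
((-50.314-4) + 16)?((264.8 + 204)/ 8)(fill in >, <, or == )<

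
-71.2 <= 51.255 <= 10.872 False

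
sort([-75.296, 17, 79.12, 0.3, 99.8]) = [-75.296, 0.3, 17, 79.12, 99.8]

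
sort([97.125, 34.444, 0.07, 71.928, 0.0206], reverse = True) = [97.125, 71.928, 34.444, 0.07, 0.0206]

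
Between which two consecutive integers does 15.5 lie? 15 and 16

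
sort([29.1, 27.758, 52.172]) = [27.758, 29.1, 52.172]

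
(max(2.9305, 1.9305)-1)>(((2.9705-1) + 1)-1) False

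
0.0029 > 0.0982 False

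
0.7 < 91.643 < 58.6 False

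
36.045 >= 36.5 False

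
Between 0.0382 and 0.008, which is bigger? 0.0382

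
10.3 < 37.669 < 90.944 True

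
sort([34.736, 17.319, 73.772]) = [17.319, 34.736, 73.772]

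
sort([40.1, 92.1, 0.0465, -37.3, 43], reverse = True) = [92.1, 43, 40.1, 0.0465, -37.3]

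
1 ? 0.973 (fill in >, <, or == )>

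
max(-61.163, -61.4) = -61.163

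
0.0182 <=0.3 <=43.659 True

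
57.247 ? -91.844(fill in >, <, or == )>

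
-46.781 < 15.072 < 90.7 True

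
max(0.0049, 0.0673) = 0.0673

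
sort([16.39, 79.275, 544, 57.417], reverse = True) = [544, 79.275, 57.417, 16.39]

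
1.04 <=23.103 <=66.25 True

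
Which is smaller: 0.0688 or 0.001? 0.001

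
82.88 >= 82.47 True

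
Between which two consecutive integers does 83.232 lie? 83 and 84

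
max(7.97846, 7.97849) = 7.97849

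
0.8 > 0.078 True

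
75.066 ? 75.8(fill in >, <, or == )<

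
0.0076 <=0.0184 True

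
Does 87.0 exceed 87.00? No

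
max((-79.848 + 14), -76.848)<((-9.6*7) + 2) True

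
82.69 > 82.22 True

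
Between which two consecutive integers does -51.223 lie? -52 and -51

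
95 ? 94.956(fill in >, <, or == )>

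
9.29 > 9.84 False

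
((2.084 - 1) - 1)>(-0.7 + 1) False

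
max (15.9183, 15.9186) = 15.9186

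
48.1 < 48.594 True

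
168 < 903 True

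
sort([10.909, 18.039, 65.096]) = [10.909, 18.039, 65.096]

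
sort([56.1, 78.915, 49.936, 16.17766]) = [16.17766, 49.936, 56.1, 78.915]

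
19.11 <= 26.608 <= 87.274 True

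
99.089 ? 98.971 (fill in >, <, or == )>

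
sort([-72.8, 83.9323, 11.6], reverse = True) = [83.9323, 11.6, -72.8]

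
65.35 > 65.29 True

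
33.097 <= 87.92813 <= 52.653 False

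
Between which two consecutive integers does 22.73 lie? 22 and 23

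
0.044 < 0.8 True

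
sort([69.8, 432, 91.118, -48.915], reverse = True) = [432, 91.118, 69.8, -48.915]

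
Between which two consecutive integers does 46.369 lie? 46 and 47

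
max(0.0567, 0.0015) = 0.0567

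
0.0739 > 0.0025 True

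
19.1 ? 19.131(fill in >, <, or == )<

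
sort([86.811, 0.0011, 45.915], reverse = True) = [86.811, 45.915, 0.0011]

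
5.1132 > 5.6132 False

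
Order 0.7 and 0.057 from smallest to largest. 0.057, 0.7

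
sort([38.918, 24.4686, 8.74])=[8.74, 24.4686, 38.918]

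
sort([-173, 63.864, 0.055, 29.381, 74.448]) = [-173, 0.055, 29.381, 63.864, 74.448]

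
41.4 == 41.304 False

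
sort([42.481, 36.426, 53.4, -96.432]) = [-96.432, 36.426, 42.481, 53.4]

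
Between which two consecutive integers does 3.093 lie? 3 and 4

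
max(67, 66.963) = 67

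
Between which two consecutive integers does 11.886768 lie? 11 and 12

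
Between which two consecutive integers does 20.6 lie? 20 and 21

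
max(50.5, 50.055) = 50.5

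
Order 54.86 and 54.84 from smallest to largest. 54.84, 54.86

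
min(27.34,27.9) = 27.34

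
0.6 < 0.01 False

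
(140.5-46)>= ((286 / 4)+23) True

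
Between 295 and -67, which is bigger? 295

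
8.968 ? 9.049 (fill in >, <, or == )<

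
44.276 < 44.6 True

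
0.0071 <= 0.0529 True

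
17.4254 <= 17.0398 False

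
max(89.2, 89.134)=89.2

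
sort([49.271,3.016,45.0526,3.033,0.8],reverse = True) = [49.271,45.0526,3.033,3.016,0.8]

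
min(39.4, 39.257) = 39.257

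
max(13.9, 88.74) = 88.74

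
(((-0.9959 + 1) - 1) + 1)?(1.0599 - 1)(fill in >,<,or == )<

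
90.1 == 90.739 False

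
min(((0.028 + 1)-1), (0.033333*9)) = 0.028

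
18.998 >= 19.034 False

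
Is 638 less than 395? No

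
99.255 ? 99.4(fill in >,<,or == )<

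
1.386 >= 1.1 True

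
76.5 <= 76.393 False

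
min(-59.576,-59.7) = -59.7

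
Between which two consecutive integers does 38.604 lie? 38 and 39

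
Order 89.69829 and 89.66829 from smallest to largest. 89.66829, 89.69829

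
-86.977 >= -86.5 False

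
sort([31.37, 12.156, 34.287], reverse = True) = [34.287, 31.37, 12.156]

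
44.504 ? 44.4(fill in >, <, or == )>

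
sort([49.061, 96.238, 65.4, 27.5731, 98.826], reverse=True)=[98.826, 96.238, 65.4, 49.061, 27.5731]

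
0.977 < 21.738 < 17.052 False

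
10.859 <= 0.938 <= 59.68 False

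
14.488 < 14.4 False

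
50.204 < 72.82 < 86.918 True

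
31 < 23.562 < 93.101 False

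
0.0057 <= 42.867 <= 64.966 True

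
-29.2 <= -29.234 False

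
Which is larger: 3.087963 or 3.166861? 3.166861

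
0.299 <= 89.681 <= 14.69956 False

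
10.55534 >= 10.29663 True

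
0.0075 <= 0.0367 True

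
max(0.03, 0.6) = 0.6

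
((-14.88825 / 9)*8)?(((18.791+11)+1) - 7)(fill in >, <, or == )<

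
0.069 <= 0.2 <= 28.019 True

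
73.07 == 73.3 False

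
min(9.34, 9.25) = 9.25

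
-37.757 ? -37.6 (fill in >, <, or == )<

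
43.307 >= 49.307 False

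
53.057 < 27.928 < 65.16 False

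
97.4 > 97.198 True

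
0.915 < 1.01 True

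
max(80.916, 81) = 81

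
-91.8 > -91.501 False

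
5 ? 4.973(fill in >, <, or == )>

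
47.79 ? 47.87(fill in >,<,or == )<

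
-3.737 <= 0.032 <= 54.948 True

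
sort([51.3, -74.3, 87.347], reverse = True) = [87.347, 51.3, -74.3]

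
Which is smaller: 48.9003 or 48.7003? 48.7003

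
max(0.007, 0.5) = 0.5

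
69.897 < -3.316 False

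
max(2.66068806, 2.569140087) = 2.66068806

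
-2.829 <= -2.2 True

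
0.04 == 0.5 False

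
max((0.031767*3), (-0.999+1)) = 0.095301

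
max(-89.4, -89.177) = -89.177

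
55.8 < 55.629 False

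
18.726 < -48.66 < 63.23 False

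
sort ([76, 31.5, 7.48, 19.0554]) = [7.48, 19.0554, 31.5, 76]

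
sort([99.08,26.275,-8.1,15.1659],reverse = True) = [99.08,26.275,15.1659,-8.1]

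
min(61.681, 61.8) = 61.681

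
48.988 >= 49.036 False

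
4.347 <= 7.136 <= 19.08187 True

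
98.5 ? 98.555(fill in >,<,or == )<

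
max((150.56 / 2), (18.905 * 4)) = 75.62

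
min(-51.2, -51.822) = -51.822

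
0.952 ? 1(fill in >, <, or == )<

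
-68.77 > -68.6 False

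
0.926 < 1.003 True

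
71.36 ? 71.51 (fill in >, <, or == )<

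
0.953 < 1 True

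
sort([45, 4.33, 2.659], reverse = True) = [45, 4.33, 2.659]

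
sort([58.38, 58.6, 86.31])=[58.38, 58.6, 86.31]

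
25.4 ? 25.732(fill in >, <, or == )<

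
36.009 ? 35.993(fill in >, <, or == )>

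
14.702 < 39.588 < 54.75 True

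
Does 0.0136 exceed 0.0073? Yes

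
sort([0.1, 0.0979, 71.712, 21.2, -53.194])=[-53.194, 0.0979, 0.1, 21.2, 71.712]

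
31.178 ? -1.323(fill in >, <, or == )>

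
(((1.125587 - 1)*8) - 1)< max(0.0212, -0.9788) True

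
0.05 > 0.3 False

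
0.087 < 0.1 True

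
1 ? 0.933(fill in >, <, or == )>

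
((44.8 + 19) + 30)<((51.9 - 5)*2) False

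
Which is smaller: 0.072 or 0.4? 0.072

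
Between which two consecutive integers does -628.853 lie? -629 and -628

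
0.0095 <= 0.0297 True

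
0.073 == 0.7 False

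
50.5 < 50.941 True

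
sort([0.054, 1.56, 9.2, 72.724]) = [0.054, 1.56, 9.2, 72.724]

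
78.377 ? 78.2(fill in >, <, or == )>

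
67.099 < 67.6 True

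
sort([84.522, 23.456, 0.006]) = [0.006, 23.456, 84.522]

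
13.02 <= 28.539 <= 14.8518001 False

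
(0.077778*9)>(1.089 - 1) True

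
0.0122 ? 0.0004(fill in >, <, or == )>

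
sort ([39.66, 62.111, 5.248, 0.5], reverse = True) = [62.111, 39.66, 5.248, 0.5]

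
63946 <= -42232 False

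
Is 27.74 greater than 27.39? Yes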